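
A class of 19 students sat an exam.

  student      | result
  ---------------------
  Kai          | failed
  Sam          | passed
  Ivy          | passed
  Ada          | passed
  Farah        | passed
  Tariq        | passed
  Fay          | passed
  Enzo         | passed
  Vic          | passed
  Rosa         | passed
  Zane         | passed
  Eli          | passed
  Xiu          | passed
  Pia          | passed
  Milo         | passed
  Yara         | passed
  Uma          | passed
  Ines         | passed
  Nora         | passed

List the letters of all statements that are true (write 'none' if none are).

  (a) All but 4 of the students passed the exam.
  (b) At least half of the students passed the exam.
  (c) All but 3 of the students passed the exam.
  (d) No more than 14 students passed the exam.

(b)

|A| = 19, |A ∩ B| = 18, |A ∖ B| = 1.
(a) |A ∖ B| = 4: fails.
(b) |A ∩ B| ≥ |A ∖ B|: holds.
(c) |A ∖ B| = 3: fails.
(d) |A ∩ B| ≤ 14: fails.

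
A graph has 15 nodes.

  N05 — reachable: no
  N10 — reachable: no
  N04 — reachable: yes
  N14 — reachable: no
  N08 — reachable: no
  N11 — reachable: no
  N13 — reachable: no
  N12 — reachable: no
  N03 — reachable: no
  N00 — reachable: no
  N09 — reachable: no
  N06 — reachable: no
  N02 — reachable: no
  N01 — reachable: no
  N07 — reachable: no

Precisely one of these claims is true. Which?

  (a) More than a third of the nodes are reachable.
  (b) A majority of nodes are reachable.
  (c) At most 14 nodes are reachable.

(c)

|A| = 15, |A ∩ B| = 1, |A ∖ B| = 14.
(a) requires |A ∩ B| / |A| > 1/3: false.
(b) requires |A ∩ B| > |A ∖ B|: false.
(c) requires |A ∩ B| ≤ 14: true.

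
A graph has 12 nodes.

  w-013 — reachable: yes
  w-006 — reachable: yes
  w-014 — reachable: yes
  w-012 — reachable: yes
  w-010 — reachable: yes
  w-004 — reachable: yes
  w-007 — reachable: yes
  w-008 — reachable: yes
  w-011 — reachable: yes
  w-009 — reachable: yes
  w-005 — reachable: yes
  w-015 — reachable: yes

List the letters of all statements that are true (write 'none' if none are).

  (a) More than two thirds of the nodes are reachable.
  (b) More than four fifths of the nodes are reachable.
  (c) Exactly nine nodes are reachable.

|A| = 12, |A ∩ B| = 12, |A ∖ B| = 0.
(a) |A ∩ B| / |A| > 2/3: holds.
(b) |A ∩ B| / |A| > 4/5: holds.
(c) |A ∩ B| = 9: fails.

(a), (b)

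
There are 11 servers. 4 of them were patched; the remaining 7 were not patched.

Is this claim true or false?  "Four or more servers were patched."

True

'Four or more servers were patched' holds iff |A ∩ B| ≥ 4.
|A| = 11, |A ∩ B| = 4, |A ∖ B| = 7.
|A ∩ B| = 4, so the statement is true.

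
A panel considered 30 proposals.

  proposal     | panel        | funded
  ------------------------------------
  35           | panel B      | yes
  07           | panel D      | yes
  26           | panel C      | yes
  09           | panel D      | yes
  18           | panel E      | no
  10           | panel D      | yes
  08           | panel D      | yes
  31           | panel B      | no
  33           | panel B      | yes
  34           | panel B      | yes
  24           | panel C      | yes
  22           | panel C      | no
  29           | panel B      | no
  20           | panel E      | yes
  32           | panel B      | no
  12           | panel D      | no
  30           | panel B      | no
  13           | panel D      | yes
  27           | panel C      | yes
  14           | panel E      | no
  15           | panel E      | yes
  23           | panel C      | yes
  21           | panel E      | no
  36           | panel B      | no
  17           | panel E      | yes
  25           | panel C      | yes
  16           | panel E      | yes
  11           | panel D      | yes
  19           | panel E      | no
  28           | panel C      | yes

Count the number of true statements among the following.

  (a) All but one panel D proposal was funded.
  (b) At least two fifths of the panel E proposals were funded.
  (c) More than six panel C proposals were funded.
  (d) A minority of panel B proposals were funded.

(a) panel D: |A| = 7, |A ∩ B| = 6; needs |A ∖ B| = 1 — true.
(b) panel E: |A| = 8, |A ∩ B| = 4; needs |A ∩ B| / |A| ≥ 2/5 — true.
(c) panel C: |A| = 7, |A ∩ B| = 6; needs |A ∩ B| > 6 — false.
(d) panel B: |A| = 8, |A ∩ B| = 3; needs |A ∩ B| < |A ∖ B| — true.

3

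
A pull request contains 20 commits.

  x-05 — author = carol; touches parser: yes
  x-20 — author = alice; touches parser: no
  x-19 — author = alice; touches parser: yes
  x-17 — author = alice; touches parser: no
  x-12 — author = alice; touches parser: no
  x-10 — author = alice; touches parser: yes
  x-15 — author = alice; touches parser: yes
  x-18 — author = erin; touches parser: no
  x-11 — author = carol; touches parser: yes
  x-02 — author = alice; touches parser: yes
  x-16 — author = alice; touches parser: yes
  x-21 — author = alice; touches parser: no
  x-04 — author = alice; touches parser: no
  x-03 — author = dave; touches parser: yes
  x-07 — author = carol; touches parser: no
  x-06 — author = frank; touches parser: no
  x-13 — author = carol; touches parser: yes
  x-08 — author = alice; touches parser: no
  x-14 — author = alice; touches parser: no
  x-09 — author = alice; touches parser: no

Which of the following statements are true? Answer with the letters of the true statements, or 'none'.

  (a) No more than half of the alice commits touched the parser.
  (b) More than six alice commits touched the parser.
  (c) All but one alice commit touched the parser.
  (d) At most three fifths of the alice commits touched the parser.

(a), (d)

|A| = 13, |A ∩ B| = 5, |A ∖ B| = 8.
(a) |A ∩ B| ≤ |A ∖ B|: holds.
(b) |A ∩ B| > 6: fails.
(c) |A ∖ B| = 1: fails.
(d) |A ∩ B| / |A| ≤ 3/5: holds.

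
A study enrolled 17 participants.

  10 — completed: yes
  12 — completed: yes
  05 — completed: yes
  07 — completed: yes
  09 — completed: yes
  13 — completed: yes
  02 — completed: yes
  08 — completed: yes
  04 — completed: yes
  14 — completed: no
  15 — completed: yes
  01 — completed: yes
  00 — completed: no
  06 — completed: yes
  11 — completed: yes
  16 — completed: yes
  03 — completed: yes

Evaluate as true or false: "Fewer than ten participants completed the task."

Truth condition: |A ∩ B| < 10.
|A| = 17, |A ∩ B| = 15, |A ∖ B| = 2.
|A ∩ B| = 15, so the statement is false.

False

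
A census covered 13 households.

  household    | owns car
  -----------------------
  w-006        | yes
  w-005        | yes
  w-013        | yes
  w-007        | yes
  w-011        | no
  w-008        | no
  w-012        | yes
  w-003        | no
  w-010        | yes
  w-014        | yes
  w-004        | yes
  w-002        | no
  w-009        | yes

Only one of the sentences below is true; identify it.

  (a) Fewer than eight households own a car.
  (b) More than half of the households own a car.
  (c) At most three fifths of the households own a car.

|A| = 13, |A ∩ B| = 9, |A ∖ B| = 4.
(a) requires |A ∩ B| < 8: false.
(b) requires |A ∩ B| > |A ∖ B|: true.
(c) requires |A ∩ B| / |A| ≤ 3/5: false.

(b)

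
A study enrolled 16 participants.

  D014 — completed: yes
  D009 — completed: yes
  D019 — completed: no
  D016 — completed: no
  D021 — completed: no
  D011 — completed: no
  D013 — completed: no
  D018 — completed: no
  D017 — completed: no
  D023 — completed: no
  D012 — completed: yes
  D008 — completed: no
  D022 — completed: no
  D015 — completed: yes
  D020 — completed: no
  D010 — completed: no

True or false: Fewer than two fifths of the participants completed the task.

True

'Fewer than two fifths of the participants completed the task' holds iff |A ∩ B| / |A| < 2/5.
|A| = 16, |A ∩ B| = 4, |A ∖ B| = 12.
|A ∩ B|/|A| = 4/16, so the statement is true.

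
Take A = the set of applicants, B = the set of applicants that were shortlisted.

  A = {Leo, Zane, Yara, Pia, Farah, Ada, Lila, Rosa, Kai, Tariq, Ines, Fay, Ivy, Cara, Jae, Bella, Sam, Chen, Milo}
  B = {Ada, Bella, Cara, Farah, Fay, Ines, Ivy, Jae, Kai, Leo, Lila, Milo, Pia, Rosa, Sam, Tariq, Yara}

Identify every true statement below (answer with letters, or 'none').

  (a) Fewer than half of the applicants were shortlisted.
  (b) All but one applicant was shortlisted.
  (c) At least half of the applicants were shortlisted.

(c)

|A| = 19, |A ∩ B| = 17, |A ∖ B| = 2.
(a) |A ∩ B| < |A ∖ B|: fails.
(b) |A ∖ B| = 1: fails.
(c) |A ∩ B| ≥ |A ∖ B|: holds.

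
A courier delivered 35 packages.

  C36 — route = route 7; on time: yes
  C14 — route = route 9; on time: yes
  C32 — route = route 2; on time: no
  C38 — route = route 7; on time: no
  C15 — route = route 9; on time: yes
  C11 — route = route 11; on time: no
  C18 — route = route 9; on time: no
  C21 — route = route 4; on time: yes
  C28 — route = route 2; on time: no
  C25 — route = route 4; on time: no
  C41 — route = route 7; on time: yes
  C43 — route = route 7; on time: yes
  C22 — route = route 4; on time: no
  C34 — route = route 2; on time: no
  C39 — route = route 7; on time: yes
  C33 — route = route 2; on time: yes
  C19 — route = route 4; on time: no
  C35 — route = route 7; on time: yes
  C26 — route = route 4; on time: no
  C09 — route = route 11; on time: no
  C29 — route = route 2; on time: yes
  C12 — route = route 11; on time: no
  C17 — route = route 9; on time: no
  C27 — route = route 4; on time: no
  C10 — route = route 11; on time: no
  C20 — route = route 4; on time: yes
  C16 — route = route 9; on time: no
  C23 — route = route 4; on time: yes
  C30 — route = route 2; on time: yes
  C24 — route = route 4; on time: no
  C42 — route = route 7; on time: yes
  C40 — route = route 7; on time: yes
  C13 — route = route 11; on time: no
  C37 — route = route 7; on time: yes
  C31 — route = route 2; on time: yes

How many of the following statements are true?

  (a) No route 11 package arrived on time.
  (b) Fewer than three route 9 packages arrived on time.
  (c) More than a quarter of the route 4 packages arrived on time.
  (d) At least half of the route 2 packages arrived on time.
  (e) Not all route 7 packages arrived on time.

5

(a) route 11: |A| = 5, |A ∩ B| = 0; needs A ∩ B = ∅ (|A ∩ B| = 0) — true.
(b) route 9: |A| = 5, |A ∩ B| = 2; needs |A ∩ B| < 3 — true.
(c) route 4: |A| = 9, |A ∩ B| = 3; needs |A ∩ B| / |A| > 1/4 — true.
(d) route 2: |A| = 7, |A ∩ B| = 4; needs |A ∩ B| ≥ |A ∖ B| — true.
(e) route 7: |A| = 9, |A ∩ B| = 8; needs A ⊄ B (|A ∖ B| ≥ 1) — true.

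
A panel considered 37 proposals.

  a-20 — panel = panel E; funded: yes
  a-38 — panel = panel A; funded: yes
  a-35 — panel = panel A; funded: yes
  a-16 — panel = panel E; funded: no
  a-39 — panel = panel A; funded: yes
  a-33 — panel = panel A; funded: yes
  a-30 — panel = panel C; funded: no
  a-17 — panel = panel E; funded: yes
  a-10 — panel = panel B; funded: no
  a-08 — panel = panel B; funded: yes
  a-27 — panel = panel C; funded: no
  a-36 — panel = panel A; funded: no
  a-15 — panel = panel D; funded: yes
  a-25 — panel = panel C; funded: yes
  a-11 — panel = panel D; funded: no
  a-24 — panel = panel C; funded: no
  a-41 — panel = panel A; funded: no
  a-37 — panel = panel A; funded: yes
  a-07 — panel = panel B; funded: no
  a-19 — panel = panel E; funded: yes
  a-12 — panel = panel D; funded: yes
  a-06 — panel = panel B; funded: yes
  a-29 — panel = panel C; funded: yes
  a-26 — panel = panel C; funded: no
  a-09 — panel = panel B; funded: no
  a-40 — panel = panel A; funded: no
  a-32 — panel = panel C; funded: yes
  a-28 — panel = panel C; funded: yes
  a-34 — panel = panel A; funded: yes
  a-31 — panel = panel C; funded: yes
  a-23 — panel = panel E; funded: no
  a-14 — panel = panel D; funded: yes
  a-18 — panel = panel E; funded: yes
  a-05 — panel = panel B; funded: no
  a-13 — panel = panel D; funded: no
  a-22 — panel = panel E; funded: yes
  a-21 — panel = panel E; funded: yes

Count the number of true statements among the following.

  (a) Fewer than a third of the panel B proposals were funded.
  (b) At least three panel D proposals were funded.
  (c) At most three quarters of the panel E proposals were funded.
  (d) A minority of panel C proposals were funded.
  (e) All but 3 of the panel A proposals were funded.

3

(a) panel B: |A| = 6, |A ∩ B| = 2; needs |A ∩ B| / |A| < 1/3 — false.
(b) panel D: |A| = 5, |A ∩ B| = 3; needs |A ∩ B| ≥ 3 — true.
(c) panel E: |A| = 8, |A ∩ B| = 6; needs |A ∩ B| / |A| ≤ 3/4 — true.
(d) panel C: |A| = 9, |A ∩ B| = 5; needs |A ∩ B| < |A ∖ B| — false.
(e) panel A: |A| = 9, |A ∩ B| = 6; needs |A ∖ B| = 3 — true.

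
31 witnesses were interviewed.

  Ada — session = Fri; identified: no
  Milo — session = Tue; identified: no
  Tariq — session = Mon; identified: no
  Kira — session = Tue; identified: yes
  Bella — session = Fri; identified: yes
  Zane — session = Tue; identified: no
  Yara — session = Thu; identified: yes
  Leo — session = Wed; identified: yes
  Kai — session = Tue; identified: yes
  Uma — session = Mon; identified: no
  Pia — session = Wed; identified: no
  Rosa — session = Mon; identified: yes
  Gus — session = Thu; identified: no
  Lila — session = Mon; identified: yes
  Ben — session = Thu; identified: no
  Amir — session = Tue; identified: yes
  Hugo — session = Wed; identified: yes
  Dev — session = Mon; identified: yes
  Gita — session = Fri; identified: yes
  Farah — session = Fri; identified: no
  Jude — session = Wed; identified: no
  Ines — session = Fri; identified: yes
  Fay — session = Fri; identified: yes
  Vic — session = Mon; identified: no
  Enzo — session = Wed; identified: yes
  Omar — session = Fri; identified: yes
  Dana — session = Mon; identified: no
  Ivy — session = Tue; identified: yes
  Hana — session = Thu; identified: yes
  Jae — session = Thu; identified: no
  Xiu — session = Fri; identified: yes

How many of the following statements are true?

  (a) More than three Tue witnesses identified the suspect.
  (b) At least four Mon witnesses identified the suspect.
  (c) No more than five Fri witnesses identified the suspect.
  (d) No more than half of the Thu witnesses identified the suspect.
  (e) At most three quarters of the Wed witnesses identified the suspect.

(a) Tue: |A| = 6, |A ∩ B| = 4; needs |A ∩ B| > 3 — true.
(b) Mon: |A| = 7, |A ∩ B| = 3; needs |A ∩ B| ≥ 4 — false.
(c) Fri: |A| = 8, |A ∩ B| = 6; needs |A ∩ B| ≤ 5 — false.
(d) Thu: |A| = 5, |A ∩ B| = 2; needs |A ∩ B| ≤ |A ∖ B| — true.
(e) Wed: |A| = 5, |A ∩ B| = 3; needs |A ∩ B| / |A| ≤ 3/4 — true.

3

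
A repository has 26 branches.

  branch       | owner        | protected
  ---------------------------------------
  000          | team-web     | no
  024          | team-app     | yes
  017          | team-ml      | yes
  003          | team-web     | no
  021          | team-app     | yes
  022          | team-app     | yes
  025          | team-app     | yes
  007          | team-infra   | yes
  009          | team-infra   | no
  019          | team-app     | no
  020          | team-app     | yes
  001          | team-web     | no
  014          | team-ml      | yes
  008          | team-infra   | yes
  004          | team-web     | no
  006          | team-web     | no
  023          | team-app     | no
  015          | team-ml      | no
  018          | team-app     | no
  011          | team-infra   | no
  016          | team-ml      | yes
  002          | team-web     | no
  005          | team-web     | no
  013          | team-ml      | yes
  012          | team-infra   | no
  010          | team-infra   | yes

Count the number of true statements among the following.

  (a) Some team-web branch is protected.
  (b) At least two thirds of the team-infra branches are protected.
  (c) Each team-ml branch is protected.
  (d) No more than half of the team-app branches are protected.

0

(a) team-web: |A| = 7, |A ∩ B| = 0; needs A ∩ B ≠ ∅ (|A ∩ B| ≥ 1) — false.
(b) team-infra: |A| = 6, |A ∩ B| = 3; needs |A ∩ B| / |A| ≥ 2/3 — false.
(c) team-ml: |A| = 5, |A ∩ B| = 4; needs A ⊆ B, i.e. every element of A is in B (|A ∖ B| = 0) — false.
(d) team-app: |A| = 8, |A ∩ B| = 5; needs |A ∩ B| ≤ |A ∖ B| — false.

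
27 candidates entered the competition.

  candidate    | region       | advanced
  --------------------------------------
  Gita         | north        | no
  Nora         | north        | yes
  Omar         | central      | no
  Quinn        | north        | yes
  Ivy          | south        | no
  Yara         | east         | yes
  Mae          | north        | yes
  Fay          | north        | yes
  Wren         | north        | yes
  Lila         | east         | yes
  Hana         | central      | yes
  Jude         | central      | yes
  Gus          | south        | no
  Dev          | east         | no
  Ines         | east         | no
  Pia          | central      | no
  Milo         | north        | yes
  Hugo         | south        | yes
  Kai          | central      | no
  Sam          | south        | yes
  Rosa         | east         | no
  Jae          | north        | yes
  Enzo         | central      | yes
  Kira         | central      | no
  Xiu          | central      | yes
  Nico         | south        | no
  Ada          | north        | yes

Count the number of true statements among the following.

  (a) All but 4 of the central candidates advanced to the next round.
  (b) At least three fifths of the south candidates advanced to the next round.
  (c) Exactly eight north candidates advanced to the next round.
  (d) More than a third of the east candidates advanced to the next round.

(a) central: |A| = 8, |A ∩ B| = 4; needs |A ∖ B| = 4 — true.
(b) south: |A| = 5, |A ∩ B| = 2; needs |A ∩ B| / |A| ≥ 3/5 — false.
(c) north: |A| = 9, |A ∩ B| = 8; needs |A ∩ B| = 8 — true.
(d) east: |A| = 5, |A ∩ B| = 2; needs |A ∩ B| / |A| > 1/3 — true.

3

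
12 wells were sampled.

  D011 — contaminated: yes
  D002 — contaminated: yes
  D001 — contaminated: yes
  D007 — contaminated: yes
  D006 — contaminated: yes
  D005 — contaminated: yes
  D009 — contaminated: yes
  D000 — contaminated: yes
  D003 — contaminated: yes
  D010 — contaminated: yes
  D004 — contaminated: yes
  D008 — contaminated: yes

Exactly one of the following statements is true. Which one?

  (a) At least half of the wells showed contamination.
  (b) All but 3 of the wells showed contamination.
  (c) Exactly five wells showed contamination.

(a)

|A| = 12, |A ∩ B| = 12, |A ∖ B| = 0.
(a) requires |A ∩ B| ≥ |A ∖ B|: true.
(b) requires |A ∖ B| = 3: false.
(c) requires |A ∩ B| = 5: false.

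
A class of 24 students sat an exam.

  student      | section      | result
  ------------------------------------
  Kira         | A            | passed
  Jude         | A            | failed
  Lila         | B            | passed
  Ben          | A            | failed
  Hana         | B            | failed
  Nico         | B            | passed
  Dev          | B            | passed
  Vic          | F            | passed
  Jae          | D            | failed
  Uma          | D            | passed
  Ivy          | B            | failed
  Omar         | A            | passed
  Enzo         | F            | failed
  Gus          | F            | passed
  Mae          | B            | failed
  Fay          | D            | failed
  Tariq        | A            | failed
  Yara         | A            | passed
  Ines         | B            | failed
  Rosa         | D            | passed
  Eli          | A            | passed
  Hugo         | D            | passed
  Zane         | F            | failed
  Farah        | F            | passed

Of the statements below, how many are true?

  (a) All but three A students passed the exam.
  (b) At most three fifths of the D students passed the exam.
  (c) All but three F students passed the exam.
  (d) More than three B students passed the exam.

2

(a) A: |A| = 7, |A ∩ B| = 4; needs |A ∖ B| = 3 — true.
(b) D: |A| = 5, |A ∩ B| = 3; needs |A ∩ B| / |A| ≤ 3/5 — true.
(c) F: |A| = 5, |A ∩ B| = 3; needs |A ∖ B| = 3 — false.
(d) B: |A| = 7, |A ∩ B| = 3; needs |A ∩ B| > 3 — false.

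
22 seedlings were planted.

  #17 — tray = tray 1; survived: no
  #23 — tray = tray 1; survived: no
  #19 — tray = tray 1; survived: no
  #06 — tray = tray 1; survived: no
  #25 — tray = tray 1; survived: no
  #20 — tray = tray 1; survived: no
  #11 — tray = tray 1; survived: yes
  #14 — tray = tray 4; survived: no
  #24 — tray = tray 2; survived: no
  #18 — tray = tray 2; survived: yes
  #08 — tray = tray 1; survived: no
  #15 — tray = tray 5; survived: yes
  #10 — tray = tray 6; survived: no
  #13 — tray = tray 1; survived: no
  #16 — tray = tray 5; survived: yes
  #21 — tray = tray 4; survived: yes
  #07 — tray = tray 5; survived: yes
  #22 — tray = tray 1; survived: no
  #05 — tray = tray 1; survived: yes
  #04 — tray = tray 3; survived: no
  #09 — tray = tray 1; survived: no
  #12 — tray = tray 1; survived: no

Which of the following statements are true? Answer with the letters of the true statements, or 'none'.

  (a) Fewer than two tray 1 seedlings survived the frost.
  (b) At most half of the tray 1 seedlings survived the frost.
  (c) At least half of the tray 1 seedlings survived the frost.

(b)

|A| = 13, |A ∩ B| = 2, |A ∖ B| = 11.
(a) |A ∩ B| < 2: fails.
(b) |A ∩ B| ≤ |A ∖ B|: holds.
(c) |A ∩ B| ≥ |A ∖ B|: fails.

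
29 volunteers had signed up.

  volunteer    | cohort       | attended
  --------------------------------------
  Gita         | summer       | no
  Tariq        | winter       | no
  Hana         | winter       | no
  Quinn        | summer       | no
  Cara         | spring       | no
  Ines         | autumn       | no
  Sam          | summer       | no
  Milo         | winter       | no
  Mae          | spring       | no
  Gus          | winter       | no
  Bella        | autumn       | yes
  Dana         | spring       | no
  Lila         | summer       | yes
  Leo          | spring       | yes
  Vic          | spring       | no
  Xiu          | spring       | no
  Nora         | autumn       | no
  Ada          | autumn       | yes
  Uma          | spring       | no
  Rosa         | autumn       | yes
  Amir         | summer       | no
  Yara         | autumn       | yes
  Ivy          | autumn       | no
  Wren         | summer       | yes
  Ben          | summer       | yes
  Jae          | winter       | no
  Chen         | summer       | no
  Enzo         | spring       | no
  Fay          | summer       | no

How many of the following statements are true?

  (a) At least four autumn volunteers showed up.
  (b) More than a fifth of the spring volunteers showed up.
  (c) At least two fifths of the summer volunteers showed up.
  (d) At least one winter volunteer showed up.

(a) autumn: |A| = 7, |A ∩ B| = 4; needs |A ∩ B| ≥ 4 — true.
(b) spring: |A| = 8, |A ∩ B| = 1; needs |A ∩ B| / |A| > 1/5 — false.
(c) summer: |A| = 9, |A ∩ B| = 3; needs |A ∩ B| / |A| ≥ 2/5 — false.
(d) winter: |A| = 5, |A ∩ B| = 0; needs A ∩ B ≠ ∅ (|A ∩ B| ≥ 1) — false.

1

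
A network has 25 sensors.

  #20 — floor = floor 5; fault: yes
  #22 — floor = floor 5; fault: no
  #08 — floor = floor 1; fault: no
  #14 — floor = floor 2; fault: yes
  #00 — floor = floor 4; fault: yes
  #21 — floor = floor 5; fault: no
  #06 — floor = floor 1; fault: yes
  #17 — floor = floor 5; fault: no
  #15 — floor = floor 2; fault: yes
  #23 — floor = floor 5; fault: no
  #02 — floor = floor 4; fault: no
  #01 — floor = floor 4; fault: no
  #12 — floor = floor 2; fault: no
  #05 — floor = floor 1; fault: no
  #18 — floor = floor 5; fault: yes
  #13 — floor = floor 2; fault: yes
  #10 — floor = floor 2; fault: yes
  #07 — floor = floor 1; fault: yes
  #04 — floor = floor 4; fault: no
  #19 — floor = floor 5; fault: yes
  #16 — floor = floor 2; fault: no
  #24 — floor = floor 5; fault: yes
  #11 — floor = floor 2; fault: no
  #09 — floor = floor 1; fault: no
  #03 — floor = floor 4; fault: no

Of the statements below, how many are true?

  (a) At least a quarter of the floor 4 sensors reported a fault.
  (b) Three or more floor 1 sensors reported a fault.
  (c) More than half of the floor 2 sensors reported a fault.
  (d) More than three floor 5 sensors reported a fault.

2

(a) floor 4: |A| = 5, |A ∩ B| = 1; needs |A ∩ B| / |A| ≥ 1/4 — false.
(b) floor 1: |A| = 5, |A ∩ B| = 2; needs |A ∩ B| ≥ 3 — false.
(c) floor 2: |A| = 7, |A ∩ B| = 4; needs |A ∩ B| > |A ∖ B| — true.
(d) floor 5: |A| = 8, |A ∩ B| = 4; needs |A ∩ B| > 3 — true.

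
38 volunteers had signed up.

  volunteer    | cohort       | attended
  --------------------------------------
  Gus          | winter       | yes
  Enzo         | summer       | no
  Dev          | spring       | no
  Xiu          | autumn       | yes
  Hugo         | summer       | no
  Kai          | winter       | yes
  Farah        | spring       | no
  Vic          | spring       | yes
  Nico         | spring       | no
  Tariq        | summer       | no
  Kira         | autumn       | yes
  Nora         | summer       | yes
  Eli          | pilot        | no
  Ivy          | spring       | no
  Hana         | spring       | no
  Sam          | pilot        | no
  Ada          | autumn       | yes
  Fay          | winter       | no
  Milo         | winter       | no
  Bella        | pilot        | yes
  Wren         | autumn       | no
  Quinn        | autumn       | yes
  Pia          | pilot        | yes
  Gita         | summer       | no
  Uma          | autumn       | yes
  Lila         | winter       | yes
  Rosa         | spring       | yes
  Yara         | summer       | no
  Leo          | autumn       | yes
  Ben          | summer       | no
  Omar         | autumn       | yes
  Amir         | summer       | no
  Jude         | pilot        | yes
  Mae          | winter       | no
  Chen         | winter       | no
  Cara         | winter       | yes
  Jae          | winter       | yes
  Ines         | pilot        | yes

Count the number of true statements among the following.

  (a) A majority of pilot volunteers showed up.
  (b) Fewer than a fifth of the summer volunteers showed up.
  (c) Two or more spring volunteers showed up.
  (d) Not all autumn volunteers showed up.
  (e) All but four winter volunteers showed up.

(a) pilot: |A| = 6, |A ∩ B| = 4; needs |A ∩ B| > |A ∖ B| — true.
(b) summer: |A| = 8, |A ∩ B| = 1; needs |A ∩ B| / |A| < 1/5 — true.
(c) spring: |A| = 7, |A ∩ B| = 2; needs |A ∩ B| ≥ 2 — true.
(d) autumn: |A| = 8, |A ∩ B| = 7; needs A ⊄ B (|A ∖ B| ≥ 1) — true.
(e) winter: |A| = 9, |A ∩ B| = 5; needs |A ∖ B| = 4 — true.

5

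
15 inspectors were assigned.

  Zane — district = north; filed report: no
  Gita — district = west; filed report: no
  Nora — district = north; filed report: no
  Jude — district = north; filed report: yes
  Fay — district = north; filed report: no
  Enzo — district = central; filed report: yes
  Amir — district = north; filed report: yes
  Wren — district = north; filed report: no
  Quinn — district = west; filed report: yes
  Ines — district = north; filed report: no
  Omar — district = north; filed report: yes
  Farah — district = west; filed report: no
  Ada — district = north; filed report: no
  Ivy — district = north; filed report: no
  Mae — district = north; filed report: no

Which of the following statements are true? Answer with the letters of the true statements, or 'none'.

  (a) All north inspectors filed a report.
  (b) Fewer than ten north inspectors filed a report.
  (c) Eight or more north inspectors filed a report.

(b)

|A| = 11, |A ∩ B| = 3, |A ∖ B| = 8.
(a) A ⊆ B, i.e. every element of A is in B (|A ∖ B| = 0): fails.
(b) |A ∩ B| < 10: holds.
(c) |A ∩ B| ≥ 8: fails.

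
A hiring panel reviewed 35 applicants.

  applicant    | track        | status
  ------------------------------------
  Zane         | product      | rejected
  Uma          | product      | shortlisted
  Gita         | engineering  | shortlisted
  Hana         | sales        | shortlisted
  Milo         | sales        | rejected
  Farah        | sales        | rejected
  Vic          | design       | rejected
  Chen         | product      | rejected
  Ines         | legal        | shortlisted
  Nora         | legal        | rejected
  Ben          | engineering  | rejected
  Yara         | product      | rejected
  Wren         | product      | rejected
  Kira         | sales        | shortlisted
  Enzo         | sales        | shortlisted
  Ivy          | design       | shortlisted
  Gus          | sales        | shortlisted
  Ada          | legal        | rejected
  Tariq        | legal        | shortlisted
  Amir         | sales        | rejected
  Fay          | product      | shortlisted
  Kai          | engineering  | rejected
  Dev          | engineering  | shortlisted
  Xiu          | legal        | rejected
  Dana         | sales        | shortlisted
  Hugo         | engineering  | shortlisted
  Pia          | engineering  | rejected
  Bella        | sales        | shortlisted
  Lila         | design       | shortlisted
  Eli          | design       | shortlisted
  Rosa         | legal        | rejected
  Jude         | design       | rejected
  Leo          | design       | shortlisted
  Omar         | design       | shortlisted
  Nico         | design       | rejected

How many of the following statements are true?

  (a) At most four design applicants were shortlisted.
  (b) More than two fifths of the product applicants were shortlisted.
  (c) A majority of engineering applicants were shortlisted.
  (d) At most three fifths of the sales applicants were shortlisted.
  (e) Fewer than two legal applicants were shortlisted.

0

(a) design: |A| = 8, |A ∩ B| = 5; needs |A ∩ B| ≤ 4 — false.
(b) product: |A| = 6, |A ∩ B| = 2; needs |A ∩ B| / |A| > 2/5 — false.
(c) engineering: |A| = 6, |A ∩ B| = 3; needs |A ∩ B| > |A ∖ B| — false.
(d) sales: |A| = 9, |A ∩ B| = 6; needs |A ∩ B| / |A| ≤ 3/5 — false.
(e) legal: |A| = 6, |A ∩ B| = 2; needs |A ∩ B| < 2 — false.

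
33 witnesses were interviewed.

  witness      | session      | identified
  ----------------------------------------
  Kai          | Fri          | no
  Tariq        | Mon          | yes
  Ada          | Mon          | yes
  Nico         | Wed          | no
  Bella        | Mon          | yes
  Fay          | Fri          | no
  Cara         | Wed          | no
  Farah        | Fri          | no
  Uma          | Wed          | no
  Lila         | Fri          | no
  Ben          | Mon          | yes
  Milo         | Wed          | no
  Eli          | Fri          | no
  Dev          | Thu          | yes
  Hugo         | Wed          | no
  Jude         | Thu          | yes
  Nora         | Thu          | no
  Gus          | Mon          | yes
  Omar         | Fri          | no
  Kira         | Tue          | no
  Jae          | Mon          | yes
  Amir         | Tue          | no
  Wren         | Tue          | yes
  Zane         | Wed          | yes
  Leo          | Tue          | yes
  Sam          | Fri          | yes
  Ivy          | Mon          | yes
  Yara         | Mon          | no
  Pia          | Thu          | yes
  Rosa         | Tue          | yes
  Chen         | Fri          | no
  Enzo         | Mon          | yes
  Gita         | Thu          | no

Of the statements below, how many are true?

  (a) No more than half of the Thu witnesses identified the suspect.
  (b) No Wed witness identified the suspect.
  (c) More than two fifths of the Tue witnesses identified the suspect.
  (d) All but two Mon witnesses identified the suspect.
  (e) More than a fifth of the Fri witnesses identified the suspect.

(a) Thu: |A| = 5, |A ∩ B| = 3; needs |A ∩ B| ≤ |A ∖ B| — false.
(b) Wed: |A| = 6, |A ∩ B| = 1; needs A ∩ B = ∅ (|A ∩ B| = 0) — false.
(c) Tue: |A| = 5, |A ∩ B| = 3; needs |A ∩ B| / |A| > 2/5 — true.
(d) Mon: |A| = 9, |A ∩ B| = 8; needs |A ∖ B| = 2 — false.
(e) Fri: |A| = 8, |A ∩ B| = 1; needs |A ∩ B| / |A| > 1/5 — false.

1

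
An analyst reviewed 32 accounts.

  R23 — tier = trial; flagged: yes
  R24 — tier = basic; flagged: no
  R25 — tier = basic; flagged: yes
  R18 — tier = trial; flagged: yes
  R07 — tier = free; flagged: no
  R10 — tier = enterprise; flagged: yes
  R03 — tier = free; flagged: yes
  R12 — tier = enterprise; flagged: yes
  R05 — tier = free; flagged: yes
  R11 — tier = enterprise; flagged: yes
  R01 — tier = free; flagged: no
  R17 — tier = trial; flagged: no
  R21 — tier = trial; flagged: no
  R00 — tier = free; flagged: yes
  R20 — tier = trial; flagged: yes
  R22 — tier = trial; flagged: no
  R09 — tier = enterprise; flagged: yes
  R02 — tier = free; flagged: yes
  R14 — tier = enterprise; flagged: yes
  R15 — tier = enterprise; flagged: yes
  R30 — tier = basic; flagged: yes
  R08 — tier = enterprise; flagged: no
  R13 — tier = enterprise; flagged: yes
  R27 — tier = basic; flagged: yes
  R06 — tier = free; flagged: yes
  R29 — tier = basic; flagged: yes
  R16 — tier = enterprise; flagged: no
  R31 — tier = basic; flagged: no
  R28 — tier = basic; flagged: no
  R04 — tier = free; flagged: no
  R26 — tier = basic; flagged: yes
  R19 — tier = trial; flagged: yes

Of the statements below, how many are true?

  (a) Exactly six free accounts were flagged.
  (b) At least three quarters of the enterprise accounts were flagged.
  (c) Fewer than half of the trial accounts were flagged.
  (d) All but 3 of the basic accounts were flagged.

2

(a) free: |A| = 8, |A ∩ B| = 5; needs |A ∩ B| = 6 — false.
(b) enterprise: |A| = 9, |A ∩ B| = 7; needs |A ∩ B| / |A| ≥ 3/4 — true.
(c) trial: |A| = 7, |A ∩ B| = 4; needs |A ∩ B| < |A ∖ B| — false.
(d) basic: |A| = 8, |A ∩ B| = 5; needs |A ∖ B| = 3 — true.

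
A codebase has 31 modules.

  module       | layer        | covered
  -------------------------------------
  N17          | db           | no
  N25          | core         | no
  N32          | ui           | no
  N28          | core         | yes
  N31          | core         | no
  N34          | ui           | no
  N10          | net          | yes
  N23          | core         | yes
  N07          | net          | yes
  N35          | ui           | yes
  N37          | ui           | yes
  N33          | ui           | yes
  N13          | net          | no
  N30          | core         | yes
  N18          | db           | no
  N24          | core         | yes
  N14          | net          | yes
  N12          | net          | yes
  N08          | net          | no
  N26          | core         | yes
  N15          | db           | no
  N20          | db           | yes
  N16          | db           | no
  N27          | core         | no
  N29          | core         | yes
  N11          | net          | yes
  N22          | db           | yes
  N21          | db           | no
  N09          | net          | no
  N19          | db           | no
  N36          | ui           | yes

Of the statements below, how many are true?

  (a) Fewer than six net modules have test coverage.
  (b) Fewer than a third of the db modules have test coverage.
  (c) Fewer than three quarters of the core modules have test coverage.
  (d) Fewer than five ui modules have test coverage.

(a) net: |A| = 8, |A ∩ B| = 5; needs |A ∩ B| < 6 — true.
(b) db: |A| = 8, |A ∩ B| = 2; needs |A ∩ B| / |A| < 1/3 — true.
(c) core: |A| = 9, |A ∩ B| = 6; needs |A ∩ B| / |A| < 3/4 — true.
(d) ui: |A| = 6, |A ∩ B| = 4; needs |A ∩ B| < 5 — true.

4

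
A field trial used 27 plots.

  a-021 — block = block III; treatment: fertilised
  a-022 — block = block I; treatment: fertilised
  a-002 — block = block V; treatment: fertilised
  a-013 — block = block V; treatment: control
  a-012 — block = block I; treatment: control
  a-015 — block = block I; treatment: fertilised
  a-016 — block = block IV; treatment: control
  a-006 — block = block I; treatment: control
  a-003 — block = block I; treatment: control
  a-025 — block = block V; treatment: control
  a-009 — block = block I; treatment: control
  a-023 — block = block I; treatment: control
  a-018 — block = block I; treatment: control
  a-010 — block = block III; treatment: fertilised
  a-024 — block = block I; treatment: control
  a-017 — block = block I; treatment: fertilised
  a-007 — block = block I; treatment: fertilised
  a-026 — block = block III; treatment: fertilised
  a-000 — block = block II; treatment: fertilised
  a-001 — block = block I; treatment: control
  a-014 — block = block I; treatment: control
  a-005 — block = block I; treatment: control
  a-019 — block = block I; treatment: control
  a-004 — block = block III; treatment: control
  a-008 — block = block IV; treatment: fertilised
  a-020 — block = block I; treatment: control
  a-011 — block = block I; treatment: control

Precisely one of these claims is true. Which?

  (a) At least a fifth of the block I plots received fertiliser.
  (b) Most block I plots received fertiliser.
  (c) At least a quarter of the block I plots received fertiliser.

(a)

|A| = 17, |A ∩ B| = 4, |A ∖ B| = 13.
(a) requires |A ∩ B| / |A| ≥ 1/5: true.
(b) requires |A ∩ B| > |A ∖ B|: false.
(c) requires |A ∩ B| / |A| ≥ 1/4: false.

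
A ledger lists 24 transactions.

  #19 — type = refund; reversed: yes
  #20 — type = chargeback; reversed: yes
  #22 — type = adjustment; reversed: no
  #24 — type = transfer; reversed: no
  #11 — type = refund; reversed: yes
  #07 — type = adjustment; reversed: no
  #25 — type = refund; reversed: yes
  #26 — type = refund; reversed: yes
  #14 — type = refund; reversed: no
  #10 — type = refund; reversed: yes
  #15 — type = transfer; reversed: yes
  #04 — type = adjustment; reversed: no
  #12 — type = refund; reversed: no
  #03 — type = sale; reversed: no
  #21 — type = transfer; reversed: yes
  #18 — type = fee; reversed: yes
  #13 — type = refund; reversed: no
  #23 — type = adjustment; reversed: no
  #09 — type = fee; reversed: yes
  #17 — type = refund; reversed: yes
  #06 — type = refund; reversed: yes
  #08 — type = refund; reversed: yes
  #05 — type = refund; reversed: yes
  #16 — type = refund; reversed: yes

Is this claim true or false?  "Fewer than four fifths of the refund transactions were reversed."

True

'Fewer than four fifths of the refund transactions were reversed' holds iff |A ∩ B| / |A| < 4/5.
A (the restrictor) = {#19, #11, #25, #26, #14, #10, #12, #13, #17, #06, #08, #05, #16}, |A| = 13.
A ∩ B = {#19, #11, #25, #26, #10, #17, #06, #08, #05, #16}, so |A ∩ B| = 10.
A ∖ B = {#14, #12, #13}, so |A ∖ B| = 3.
|A ∩ B|/|A| = 10/13, so the statement is true.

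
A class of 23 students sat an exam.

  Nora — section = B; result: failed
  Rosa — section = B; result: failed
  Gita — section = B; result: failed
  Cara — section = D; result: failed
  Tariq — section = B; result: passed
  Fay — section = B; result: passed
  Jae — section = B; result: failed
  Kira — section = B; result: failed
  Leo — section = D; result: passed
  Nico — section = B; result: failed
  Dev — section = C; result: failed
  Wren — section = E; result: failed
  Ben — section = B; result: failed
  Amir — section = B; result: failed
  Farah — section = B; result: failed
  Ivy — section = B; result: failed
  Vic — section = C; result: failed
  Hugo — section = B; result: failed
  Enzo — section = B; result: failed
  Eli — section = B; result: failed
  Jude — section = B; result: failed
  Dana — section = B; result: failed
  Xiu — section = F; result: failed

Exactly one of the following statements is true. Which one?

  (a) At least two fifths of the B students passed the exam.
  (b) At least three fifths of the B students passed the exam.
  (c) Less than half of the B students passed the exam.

(c)

|A| = 17, |A ∩ B| = 2, |A ∖ B| = 15.
(a) requires |A ∩ B| / |A| ≥ 2/5: false.
(b) requires |A ∩ B| / |A| ≥ 3/5: false.
(c) requires |A ∩ B| < |A ∖ B|: true.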